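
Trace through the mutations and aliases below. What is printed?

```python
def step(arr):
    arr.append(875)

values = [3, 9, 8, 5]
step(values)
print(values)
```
[3, 9, 8, 5, 875]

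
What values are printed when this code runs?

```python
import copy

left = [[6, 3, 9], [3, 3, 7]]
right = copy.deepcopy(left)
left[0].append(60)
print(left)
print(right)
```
[[6, 3, 9, 60], [3, 3, 7]]
[[6, 3, 9], [3, 3, 7]]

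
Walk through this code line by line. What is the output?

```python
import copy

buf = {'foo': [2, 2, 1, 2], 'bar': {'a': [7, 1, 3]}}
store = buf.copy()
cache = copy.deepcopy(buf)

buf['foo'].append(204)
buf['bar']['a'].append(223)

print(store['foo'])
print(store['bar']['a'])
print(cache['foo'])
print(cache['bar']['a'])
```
[2, 2, 1, 2, 204]
[7, 1, 3, 223]
[2, 2, 1, 2]
[7, 1, 3]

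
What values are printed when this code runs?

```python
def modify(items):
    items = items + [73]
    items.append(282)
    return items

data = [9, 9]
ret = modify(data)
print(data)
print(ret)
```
[9, 9]
[9, 9, 73, 282]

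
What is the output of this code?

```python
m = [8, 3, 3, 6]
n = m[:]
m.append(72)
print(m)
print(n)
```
[8, 3, 3, 6, 72]
[8, 3, 3, 6]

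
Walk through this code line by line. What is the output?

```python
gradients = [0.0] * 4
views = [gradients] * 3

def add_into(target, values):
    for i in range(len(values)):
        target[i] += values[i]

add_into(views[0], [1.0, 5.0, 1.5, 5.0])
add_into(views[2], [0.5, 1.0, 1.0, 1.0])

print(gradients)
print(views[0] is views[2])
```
[1.5, 6.0, 2.5, 6.0]
True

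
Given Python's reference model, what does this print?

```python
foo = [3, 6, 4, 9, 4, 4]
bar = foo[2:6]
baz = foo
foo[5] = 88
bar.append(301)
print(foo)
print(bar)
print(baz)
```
[3, 6, 4, 9, 4, 88]
[4, 9, 4, 4, 301]
[3, 6, 4, 9, 4, 88]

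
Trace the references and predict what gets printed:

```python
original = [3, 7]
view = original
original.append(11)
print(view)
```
[3, 7, 11]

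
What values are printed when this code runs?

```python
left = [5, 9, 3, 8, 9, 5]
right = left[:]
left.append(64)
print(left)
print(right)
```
[5, 9, 3, 8, 9, 5, 64]
[5, 9, 3, 8, 9, 5]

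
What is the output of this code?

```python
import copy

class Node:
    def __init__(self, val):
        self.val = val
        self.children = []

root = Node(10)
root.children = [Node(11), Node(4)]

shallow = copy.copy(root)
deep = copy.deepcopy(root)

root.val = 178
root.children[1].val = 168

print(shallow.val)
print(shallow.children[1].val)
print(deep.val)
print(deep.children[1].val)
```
10
168
10
4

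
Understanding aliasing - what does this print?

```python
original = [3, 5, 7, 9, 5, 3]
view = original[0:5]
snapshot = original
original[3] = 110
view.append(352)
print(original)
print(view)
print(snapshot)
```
[3, 5, 7, 110, 5, 3]
[3, 5, 7, 9, 5, 352]
[3, 5, 7, 110, 5, 3]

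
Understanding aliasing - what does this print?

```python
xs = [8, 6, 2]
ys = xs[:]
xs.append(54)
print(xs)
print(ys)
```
[8, 6, 2, 54]
[8, 6, 2]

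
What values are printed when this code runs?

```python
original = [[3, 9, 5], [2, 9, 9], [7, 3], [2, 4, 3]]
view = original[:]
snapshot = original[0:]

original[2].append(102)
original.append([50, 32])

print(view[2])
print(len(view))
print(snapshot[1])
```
[7, 3, 102]
4
[2, 9, 9]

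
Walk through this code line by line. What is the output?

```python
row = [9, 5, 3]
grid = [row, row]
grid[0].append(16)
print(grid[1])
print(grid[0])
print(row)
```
[9, 5, 3, 16]
[9, 5, 3, 16]
[9, 5, 3, 16]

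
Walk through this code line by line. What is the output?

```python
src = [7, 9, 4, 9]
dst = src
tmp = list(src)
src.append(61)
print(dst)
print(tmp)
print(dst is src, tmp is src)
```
[7, 9, 4, 9, 61]
[7, 9, 4, 9]
True False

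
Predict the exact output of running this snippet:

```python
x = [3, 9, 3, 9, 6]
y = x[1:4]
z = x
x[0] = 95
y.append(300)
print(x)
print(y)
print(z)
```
[95, 9, 3, 9, 6]
[9, 3, 9, 300]
[95, 9, 3, 9, 6]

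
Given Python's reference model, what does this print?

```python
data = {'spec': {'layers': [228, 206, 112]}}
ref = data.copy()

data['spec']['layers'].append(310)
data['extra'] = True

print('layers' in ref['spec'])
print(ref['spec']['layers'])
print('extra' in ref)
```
True
[228, 206, 112, 310]
False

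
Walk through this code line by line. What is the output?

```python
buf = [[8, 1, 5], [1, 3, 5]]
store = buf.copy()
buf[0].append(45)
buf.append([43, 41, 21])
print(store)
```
[[8, 1, 5, 45], [1, 3, 5]]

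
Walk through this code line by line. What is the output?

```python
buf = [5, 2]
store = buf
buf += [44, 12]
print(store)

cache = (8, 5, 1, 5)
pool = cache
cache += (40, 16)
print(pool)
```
[5, 2, 44, 12]
(8, 5, 1, 5)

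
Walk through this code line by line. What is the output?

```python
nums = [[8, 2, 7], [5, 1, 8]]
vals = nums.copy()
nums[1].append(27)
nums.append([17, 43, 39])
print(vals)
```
[[8, 2, 7], [5, 1, 8, 27]]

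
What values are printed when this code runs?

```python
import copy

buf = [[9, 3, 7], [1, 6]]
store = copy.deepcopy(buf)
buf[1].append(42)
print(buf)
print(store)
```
[[9, 3, 7], [1, 6, 42]]
[[9, 3, 7], [1, 6]]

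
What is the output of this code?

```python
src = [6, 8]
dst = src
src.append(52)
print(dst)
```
[6, 8, 52]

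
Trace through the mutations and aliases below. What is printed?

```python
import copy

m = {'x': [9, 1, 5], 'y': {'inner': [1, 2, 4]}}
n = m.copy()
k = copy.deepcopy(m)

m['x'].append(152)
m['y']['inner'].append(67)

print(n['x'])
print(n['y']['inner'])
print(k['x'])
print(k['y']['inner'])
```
[9, 1, 5, 152]
[1, 2, 4, 67]
[9, 1, 5]
[1, 2, 4]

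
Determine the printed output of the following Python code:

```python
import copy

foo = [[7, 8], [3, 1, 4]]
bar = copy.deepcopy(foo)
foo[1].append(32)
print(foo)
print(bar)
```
[[7, 8], [3, 1, 4, 32]]
[[7, 8], [3, 1, 4]]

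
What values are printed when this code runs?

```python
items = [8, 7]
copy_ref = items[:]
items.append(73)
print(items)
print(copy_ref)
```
[8, 7, 73]
[8, 7]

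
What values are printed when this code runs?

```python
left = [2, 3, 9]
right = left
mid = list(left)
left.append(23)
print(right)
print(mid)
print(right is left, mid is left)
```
[2, 3, 9, 23]
[2, 3, 9]
True False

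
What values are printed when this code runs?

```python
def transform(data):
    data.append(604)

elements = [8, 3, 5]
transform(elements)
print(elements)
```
[8, 3, 5, 604]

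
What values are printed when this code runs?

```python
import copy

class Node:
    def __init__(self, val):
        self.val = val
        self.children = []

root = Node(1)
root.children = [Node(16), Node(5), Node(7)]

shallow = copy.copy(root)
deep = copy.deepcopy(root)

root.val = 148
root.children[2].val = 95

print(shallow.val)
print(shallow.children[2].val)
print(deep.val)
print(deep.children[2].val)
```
1
95
1
7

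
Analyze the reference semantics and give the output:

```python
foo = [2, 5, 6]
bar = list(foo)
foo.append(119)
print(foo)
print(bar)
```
[2, 5, 6, 119]
[2, 5, 6]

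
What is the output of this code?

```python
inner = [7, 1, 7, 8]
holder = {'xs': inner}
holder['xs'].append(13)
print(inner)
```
[7, 1, 7, 8, 13]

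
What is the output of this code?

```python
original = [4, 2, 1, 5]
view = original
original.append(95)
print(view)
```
[4, 2, 1, 5, 95]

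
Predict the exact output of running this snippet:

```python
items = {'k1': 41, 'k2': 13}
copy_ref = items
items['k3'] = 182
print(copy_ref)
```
{'k1': 41, 'k2': 13, 'k3': 182}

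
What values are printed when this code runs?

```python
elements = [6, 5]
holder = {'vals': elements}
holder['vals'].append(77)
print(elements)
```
[6, 5, 77]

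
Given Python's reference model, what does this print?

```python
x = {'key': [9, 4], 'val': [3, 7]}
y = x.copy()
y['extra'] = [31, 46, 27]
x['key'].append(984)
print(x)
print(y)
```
{'key': [9, 4, 984], 'val': [3, 7]}
{'key': [9, 4, 984], 'val': [3, 7], 'extra': [31, 46, 27]}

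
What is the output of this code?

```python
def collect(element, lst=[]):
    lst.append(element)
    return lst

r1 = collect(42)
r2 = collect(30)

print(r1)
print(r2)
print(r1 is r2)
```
[42, 30]
[42, 30]
True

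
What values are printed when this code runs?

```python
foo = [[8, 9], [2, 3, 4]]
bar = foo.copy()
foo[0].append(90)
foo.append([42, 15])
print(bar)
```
[[8, 9, 90], [2, 3, 4]]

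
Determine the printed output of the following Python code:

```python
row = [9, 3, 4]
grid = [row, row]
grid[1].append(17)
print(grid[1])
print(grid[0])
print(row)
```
[9, 3, 4, 17]
[9, 3, 4, 17]
[9, 3, 4, 17]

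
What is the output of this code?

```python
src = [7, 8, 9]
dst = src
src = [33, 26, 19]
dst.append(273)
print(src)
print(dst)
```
[33, 26, 19]
[7, 8, 9, 273]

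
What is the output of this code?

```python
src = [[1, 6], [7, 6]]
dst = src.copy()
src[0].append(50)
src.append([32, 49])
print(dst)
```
[[1, 6, 50], [7, 6]]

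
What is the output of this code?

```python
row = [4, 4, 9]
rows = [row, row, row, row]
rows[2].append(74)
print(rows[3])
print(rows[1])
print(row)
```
[4, 4, 9, 74]
[4, 4, 9, 74]
[4, 4, 9, 74]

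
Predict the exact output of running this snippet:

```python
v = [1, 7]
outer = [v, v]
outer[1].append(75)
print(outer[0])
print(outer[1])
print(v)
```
[1, 7, 75]
[1, 7, 75]
[1, 7, 75]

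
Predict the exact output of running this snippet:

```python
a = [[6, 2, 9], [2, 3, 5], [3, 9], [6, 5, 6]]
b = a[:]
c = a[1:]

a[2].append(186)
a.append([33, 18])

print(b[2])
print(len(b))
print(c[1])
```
[3, 9, 186]
4
[3, 9, 186]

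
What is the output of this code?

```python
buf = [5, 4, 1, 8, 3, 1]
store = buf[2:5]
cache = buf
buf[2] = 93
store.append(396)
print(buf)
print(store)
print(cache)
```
[5, 4, 93, 8, 3, 1]
[1, 8, 3, 396]
[5, 4, 93, 8, 3, 1]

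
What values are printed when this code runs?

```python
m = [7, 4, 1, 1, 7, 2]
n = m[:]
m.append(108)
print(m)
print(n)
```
[7, 4, 1, 1, 7, 2, 108]
[7, 4, 1, 1, 7, 2]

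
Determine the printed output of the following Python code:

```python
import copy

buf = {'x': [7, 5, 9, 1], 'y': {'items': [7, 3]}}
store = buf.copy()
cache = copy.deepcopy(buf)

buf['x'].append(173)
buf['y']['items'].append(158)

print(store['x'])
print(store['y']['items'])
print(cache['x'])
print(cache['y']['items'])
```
[7, 5, 9, 1, 173]
[7, 3, 158]
[7, 5, 9, 1]
[7, 3]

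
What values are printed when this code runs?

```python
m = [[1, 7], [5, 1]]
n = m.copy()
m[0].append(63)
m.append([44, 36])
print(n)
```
[[1, 7, 63], [5, 1]]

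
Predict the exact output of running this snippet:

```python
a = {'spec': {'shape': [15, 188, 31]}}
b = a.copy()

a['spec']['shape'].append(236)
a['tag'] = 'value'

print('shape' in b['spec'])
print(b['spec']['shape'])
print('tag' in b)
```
True
[15, 188, 31, 236]
False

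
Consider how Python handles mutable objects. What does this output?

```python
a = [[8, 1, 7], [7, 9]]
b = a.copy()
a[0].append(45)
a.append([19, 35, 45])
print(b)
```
[[8, 1, 7, 45], [7, 9]]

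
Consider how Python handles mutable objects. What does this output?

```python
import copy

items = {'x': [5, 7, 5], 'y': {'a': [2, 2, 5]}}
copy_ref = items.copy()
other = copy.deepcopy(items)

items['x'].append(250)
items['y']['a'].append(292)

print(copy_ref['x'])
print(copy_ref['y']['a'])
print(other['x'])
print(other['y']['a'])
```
[5, 7, 5, 250]
[2, 2, 5, 292]
[5, 7, 5]
[2, 2, 5]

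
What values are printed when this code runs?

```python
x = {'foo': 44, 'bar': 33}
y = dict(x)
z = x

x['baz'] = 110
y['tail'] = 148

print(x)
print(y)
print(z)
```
{'foo': 44, 'bar': 33, 'baz': 110}
{'foo': 44, 'bar': 33, 'tail': 148}
{'foo': 44, 'bar': 33, 'baz': 110}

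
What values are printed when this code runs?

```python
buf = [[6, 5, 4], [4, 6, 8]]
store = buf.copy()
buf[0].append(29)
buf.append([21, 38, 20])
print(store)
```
[[6, 5, 4, 29], [4, 6, 8]]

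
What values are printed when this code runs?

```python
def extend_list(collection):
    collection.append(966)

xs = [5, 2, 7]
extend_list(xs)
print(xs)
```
[5, 2, 7, 966]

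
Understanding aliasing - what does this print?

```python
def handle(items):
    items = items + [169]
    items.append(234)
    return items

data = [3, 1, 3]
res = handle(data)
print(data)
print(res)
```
[3, 1, 3]
[3, 1, 3, 169, 234]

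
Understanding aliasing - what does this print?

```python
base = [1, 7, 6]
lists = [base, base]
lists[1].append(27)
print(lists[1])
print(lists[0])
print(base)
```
[1, 7, 6, 27]
[1, 7, 6, 27]
[1, 7, 6, 27]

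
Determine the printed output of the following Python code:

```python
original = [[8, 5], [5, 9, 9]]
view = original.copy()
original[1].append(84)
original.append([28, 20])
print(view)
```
[[8, 5], [5, 9, 9, 84]]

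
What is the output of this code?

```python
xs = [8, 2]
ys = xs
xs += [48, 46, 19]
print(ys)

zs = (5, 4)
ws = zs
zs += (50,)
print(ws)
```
[8, 2, 48, 46, 19]
(5, 4)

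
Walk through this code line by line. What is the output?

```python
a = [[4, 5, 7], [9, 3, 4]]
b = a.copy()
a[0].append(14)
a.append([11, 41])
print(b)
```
[[4, 5, 7, 14], [9, 3, 4]]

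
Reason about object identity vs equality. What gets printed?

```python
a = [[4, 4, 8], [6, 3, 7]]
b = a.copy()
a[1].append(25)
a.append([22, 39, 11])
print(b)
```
[[4, 4, 8], [6, 3, 7, 25]]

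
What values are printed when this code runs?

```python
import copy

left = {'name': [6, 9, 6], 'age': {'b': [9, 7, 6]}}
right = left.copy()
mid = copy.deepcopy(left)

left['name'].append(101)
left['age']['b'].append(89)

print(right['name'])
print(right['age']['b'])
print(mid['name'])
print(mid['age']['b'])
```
[6, 9, 6, 101]
[9, 7, 6, 89]
[6, 9, 6]
[9, 7, 6]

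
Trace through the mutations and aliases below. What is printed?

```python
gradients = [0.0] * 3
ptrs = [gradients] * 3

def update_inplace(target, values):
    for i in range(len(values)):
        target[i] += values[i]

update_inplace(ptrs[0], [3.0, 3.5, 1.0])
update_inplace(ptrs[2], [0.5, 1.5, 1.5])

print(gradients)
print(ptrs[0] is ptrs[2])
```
[3.5, 5.0, 2.5]
True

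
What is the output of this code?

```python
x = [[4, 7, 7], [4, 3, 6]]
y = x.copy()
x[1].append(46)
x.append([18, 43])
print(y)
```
[[4, 7, 7], [4, 3, 6, 46]]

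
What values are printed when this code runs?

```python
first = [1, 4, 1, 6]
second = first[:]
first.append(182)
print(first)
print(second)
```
[1, 4, 1, 6, 182]
[1, 4, 1, 6]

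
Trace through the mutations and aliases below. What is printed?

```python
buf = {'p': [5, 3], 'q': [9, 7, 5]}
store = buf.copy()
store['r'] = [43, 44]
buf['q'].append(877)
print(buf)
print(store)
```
{'p': [5, 3], 'q': [9, 7, 5, 877]}
{'p': [5, 3], 'q': [9, 7, 5, 877], 'r': [43, 44]}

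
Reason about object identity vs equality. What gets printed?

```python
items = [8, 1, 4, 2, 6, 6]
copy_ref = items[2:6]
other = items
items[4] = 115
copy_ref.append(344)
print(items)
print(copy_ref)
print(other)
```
[8, 1, 4, 2, 115, 6]
[4, 2, 6, 6, 344]
[8, 1, 4, 2, 115, 6]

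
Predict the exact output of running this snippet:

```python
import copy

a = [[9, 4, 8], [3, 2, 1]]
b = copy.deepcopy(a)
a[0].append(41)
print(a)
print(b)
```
[[9, 4, 8, 41], [3, 2, 1]]
[[9, 4, 8], [3, 2, 1]]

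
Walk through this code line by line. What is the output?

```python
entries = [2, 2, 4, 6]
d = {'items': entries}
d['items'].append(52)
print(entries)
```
[2, 2, 4, 6, 52]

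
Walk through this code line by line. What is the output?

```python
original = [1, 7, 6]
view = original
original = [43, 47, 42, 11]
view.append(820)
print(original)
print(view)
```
[43, 47, 42, 11]
[1, 7, 6, 820]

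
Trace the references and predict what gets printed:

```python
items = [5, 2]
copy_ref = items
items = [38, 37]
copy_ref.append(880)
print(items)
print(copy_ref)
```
[38, 37]
[5, 2, 880]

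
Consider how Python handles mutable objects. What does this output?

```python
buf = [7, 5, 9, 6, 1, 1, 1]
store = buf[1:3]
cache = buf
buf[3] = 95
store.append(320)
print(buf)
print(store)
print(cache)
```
[7, 5, 9, 95, 1, 1, 1]
[5, 9, 320]
[7, 5, 9, 95, 1, 1, 1]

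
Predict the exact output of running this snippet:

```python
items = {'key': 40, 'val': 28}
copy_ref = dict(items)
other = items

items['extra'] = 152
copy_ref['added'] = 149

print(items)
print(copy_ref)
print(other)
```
{'key': 40, 'val': 28, 'extra': 152}
{'key': 40, 'val': 28, 'added': 149}
{'key': 40, 'val': 28, 'extra': 152}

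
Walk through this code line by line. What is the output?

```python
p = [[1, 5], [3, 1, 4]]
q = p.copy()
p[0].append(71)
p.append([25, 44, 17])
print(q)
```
[[1, 5, 71], [3, 1, 4]]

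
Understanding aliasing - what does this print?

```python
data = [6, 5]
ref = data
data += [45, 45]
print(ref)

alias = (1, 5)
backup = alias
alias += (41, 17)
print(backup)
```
[6, 5, 45, 45]
(1, 5)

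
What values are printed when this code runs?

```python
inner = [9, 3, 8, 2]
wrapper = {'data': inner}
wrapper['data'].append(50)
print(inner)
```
[9, 3, 8, 2, 50]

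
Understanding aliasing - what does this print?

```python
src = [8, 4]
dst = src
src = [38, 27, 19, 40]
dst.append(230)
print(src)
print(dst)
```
[38, 27, 19, 40]
[8, 4, 230]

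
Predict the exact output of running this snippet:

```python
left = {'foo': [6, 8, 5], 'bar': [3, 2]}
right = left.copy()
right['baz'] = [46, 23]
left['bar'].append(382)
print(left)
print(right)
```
{'foo': [6, 8, 5], 'bar': [3, 2, 382]}
{'foo': [6, 8, 5], 'bar': [3, 2, 382], 'baz': [46, 23]}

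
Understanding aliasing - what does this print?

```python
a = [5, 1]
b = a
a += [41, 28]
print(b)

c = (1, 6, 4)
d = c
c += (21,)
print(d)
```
[5, 1, 41, 28]
(1, 6, 4)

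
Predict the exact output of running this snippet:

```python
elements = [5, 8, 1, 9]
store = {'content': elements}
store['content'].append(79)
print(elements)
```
[5, 8, 1, 9, 79]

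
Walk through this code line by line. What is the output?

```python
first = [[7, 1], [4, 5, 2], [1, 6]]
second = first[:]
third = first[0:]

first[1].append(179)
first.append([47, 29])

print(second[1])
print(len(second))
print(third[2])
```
[4, 5, 2, 179]
3
[1, 6]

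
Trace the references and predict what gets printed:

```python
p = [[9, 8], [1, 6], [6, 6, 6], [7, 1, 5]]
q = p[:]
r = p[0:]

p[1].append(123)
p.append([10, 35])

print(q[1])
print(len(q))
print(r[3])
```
[1, 6, 123]
4
[7, 1, 5]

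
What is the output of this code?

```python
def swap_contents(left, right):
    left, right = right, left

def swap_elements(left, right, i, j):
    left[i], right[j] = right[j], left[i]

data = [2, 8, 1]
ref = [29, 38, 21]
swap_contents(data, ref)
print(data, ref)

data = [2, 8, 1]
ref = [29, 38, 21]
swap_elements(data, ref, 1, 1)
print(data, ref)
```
[2, 8, 1] [29, 38, 21]
[2, 38, 1] [29, 8, 21]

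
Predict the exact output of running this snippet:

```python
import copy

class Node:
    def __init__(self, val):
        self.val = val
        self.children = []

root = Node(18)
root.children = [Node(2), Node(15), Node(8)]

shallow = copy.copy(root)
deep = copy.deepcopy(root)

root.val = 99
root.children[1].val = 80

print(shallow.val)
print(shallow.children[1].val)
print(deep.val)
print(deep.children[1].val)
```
18
80
18
15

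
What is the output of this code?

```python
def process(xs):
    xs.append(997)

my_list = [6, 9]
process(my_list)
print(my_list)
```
[6, 9, 997]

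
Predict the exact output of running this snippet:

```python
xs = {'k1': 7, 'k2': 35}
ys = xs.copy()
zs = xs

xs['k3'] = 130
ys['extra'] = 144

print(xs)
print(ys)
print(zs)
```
{'k1': 7, 'k2': 35, 'k3': 130}
{'k1': 7, 'k2': 35, 'extra': 144}
{'k1': 7, 'k2': 35, 'k3': 130}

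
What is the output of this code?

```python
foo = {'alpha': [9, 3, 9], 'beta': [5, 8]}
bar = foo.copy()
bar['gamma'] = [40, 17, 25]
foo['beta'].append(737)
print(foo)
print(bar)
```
{'alpha': [9, 3, 9], 'beta': [5, 8, 737]}
{'alpha': [9, 3, 9], 'beta': [5, 8, 737], 'gamma': [40, 17, 25]}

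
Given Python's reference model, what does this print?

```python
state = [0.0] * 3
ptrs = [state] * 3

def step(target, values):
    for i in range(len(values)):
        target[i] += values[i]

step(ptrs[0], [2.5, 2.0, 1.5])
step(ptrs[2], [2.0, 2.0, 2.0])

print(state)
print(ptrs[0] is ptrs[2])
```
[4.5, 4.0, 3.5]
True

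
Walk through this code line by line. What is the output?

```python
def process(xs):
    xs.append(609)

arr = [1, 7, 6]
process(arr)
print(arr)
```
[1, 7, 6, 609]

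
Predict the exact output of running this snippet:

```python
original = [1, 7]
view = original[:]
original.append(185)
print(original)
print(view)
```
[1, 7, 185]
[1, 7]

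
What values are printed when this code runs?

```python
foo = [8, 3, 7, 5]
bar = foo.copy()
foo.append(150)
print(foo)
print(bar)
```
[8, 3, 7, 5, 150]
[8, 3, 7, 5]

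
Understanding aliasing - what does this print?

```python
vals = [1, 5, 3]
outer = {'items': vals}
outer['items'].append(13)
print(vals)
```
[1, 5, 3, 13]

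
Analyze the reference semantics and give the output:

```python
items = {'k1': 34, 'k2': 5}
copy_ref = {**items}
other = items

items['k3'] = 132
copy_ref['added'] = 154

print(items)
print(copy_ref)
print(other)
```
{'k1': 34, 'k2': 5, 'k3': 132}
{'k1': 34, 'k2': 5, 'added': 154}
{'k1': 34, 'k2': 5, 'k3': 132}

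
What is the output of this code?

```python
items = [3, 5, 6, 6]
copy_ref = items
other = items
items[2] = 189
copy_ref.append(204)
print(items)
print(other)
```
[3, 5, 189, 6, 204]
[3, 5, 189, 6, 204]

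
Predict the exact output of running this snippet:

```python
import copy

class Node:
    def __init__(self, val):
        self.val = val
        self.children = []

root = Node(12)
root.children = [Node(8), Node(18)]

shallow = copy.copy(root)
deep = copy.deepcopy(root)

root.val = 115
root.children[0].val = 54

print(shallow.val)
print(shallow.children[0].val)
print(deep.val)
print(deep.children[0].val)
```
12
54
12
8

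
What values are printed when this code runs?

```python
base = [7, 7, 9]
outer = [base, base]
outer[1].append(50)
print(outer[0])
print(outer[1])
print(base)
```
[7, 7, 9, 50]
[7, 7, 9, 50]
[7, 7, 9, 50]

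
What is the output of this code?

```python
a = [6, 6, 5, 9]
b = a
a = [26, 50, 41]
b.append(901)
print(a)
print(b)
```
[26, 50, 41]
[6, 6, 5, 9, 901]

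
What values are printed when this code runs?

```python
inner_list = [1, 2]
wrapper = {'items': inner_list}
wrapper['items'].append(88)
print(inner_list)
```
[1, 2, 88]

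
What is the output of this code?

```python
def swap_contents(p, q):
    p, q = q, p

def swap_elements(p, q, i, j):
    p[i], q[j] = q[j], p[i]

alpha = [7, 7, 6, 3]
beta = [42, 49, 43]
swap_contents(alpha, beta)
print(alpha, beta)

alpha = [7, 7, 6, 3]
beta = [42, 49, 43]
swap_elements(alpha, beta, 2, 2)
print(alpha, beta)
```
[7, 7, 6, 3] [42, 49, 43]
[7, 7, 43, 3] [42, 49, 6]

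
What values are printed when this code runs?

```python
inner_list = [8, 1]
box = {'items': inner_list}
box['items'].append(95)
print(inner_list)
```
[8, 1, 95]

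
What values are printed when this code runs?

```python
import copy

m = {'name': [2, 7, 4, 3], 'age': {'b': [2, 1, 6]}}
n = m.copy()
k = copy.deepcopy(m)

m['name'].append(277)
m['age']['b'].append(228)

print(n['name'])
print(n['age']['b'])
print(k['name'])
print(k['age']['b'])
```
[2, 7, 4, 3, 277]
[2, 1, 6, 228]
[2, 7, 4, 3]
[2, 1, 6]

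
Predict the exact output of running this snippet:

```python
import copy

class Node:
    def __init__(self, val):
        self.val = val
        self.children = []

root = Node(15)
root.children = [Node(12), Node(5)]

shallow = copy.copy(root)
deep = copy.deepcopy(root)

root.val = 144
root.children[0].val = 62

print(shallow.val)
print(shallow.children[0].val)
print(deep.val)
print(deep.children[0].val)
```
15
62
15
12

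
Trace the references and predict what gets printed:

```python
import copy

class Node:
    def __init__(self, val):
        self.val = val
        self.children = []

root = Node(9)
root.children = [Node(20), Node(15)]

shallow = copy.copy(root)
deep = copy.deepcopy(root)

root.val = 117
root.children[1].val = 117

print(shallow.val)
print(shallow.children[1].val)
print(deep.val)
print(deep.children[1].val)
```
9
117
9
15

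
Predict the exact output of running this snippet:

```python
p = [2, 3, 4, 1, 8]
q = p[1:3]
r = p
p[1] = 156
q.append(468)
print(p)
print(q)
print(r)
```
[2, 156, 4, 1, 8]
[3, 4, 468]
[2, 156, 4, 1, 8]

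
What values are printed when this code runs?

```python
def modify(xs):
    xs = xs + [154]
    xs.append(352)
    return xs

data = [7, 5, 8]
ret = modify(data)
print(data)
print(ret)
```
[7, 5, 8]
[7, 5, 8, 154, 352]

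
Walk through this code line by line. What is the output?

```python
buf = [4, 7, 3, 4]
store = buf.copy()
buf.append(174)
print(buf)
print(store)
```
[4, 7, 3, 4, 174]
[4, 7, 3, 4]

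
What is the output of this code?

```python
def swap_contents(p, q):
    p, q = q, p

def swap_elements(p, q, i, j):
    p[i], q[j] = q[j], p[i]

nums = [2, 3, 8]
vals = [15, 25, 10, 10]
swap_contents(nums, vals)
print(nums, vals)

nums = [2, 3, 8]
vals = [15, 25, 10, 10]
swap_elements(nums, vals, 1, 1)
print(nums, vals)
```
[2, 3, 8] [15, 25, 10, 10]
[2, 25, 8] [15, 3, 10, 10]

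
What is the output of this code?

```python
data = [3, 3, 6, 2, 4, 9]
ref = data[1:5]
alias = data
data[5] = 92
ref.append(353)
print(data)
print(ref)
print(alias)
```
[3, 3, 6, 2, 4, 92]
[3, 6, 2, 4, 353]
[3, 3, 6, 2, 4, 92]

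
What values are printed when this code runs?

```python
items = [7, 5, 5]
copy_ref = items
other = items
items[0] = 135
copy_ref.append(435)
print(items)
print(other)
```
[135, 5, 5, 435]
[135, 5, 5, 435]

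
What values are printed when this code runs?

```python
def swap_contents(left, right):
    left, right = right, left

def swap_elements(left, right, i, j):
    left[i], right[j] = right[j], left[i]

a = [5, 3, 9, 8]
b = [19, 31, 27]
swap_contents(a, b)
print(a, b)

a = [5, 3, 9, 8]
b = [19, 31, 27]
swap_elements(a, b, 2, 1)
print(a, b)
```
[5, 3, 9, 8] [19, 31, 27]
[5, 3, 31, 8] [19, 9, 27]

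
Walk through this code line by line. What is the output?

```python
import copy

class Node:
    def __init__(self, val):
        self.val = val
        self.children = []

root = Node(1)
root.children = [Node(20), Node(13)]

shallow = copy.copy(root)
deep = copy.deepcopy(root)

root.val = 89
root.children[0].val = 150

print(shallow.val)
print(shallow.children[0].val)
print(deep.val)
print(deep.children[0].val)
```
1
150
1
20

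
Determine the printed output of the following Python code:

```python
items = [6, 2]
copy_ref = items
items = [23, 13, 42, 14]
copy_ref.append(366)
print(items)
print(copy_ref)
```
[23, 13, 42, 14]
[6, 2, 366]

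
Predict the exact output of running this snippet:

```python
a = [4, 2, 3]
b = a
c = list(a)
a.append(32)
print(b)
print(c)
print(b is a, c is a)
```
[4, 2, 3, 32]
[4, 2, 3]
True False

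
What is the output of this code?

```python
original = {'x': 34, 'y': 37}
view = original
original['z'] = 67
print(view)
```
{'x': 34, 'y': 37, 'z': 67}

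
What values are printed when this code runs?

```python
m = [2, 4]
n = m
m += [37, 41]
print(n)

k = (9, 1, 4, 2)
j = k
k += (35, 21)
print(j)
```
[2, 4, 37, 41]
(9, 1, 4, 2)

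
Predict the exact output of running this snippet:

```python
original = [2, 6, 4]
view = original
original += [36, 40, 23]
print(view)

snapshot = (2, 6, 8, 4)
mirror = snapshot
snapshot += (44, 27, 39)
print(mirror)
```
[2, 6, 4, 36, 40, 23]
(2, 6, 8, 4)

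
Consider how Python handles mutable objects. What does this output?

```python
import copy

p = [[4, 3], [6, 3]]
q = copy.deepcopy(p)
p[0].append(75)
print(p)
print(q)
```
[[4, 3, 75], [6, 3]]
[[4, 3], [6, 3]]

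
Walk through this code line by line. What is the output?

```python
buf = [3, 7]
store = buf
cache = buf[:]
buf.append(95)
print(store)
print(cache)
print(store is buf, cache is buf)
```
[3, 7, 95]
[3, 7]
True False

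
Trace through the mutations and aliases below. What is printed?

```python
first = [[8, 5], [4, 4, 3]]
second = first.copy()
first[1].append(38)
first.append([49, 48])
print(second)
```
[[8, 5], [4, 4, 3, 38]]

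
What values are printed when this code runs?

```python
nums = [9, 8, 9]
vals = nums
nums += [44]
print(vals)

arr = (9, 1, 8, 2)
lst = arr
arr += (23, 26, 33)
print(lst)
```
[9, 8, 9, 44]
(9, 1, 8, 2)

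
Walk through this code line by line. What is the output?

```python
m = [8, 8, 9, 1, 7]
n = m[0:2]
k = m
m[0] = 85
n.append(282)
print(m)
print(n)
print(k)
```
[85, 8, 9, 1, 7]
[8, 8, 282]
[85, 8, 9, 1, 7]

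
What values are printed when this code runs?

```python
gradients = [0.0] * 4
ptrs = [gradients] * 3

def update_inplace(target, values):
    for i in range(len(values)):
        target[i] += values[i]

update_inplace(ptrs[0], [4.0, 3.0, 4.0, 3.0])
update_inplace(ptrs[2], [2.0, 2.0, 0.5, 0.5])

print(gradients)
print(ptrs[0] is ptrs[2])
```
[6.0, 5.0, 4.5, 3.5]
True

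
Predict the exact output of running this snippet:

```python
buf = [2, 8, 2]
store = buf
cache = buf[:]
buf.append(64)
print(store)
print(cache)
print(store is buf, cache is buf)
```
[2, 8, 2, 64]
[2, 8, 2]
True False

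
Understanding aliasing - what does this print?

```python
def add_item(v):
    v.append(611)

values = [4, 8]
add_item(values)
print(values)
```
[4, 8, 611]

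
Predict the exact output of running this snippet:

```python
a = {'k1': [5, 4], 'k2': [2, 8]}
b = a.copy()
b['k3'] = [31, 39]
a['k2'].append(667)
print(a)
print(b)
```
{'k1': [5, 4], 'k2': [2, 8, 667]}
{'k1': [5, 4], 'k2': [2, 8, 667], 'k3': [31, 39]}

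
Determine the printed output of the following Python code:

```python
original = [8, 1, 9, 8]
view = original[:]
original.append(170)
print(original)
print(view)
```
[8, 1, 9, 8, 170]
[8, 1, 9, 8]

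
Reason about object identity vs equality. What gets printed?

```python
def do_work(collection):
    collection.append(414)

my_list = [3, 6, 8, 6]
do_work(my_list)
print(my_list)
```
[3, 6, 8, 6, 414]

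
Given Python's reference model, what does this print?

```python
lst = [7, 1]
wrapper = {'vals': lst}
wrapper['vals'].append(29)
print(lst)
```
[7, 1, 29]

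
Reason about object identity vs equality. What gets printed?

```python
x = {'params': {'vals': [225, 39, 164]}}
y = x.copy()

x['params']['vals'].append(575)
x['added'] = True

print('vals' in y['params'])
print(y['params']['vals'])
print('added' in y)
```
True
[225, 39, 164, 575]
False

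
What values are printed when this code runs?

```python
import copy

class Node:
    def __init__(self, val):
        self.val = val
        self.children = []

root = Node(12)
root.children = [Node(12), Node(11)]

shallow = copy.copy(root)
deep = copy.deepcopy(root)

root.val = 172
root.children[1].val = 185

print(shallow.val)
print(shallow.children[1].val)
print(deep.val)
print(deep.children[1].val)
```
12
185
12
11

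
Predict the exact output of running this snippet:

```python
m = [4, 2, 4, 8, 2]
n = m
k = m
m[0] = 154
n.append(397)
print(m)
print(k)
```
[154, 2, 4, 8, 2, 397]
[154, 2, 4, 8, 2, 397]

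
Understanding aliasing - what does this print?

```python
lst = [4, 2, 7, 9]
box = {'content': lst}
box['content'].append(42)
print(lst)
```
[4, 2, 7, 9, 42]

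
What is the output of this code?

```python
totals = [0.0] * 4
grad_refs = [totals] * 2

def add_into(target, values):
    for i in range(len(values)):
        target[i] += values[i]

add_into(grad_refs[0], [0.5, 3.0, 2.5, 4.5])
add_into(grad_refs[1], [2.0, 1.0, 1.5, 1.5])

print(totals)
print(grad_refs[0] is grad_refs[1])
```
[2.5, 4.0, 4.0, 6.0]
True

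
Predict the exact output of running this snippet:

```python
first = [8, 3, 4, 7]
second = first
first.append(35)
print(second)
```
[8, 3, 4, 7, 35]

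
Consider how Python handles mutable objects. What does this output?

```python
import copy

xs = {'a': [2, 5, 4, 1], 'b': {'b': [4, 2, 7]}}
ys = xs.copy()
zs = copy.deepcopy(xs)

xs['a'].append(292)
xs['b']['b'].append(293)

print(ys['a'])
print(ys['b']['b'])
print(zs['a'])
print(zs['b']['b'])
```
[2, 5, 4, 1, 292]
[4, 2, 7, 293]
[2, 5, 4, 1]
[4, 2, 7]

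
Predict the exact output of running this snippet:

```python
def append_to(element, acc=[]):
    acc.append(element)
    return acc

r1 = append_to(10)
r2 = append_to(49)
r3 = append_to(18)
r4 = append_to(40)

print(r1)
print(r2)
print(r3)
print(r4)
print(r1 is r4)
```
[10, 49, 18, 40]
[10, 49, 18, 40]
[10, 49, 18, 40]
[10, 49, 18, 40]
True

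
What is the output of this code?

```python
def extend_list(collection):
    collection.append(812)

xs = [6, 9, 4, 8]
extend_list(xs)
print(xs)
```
[6, 9, 4, 8, 812]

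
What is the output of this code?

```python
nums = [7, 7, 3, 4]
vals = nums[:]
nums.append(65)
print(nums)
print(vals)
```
[7, 7, 3, 4, 65]
[7, 7, 3, 4]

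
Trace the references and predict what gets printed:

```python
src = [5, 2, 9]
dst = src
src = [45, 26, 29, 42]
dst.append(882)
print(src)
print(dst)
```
[45, 26, 29, 42]
[5, 2, 9, 882]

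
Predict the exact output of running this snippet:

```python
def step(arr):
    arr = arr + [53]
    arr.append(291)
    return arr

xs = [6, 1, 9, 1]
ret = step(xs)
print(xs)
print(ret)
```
[6, 1, 9, 1]
[6, 1, 9, 1, 53, 291]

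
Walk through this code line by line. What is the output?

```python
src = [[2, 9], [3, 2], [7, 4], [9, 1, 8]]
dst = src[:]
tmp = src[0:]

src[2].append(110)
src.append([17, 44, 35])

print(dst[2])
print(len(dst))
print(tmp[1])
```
[7, 4, 110]
4
[3, 2]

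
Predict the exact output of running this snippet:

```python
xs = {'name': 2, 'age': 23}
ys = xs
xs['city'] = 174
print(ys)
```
{'name': 2, 'age': 23, 'city': 174}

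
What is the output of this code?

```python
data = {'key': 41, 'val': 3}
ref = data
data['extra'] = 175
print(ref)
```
{'key': 41, 'val': 3, 'extra': 175}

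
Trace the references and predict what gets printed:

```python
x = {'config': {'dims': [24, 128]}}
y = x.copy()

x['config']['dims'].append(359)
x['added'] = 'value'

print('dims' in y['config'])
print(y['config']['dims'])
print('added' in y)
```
True
[24, 128, 359]
False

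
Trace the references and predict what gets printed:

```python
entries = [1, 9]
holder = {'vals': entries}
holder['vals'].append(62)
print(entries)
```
[1, 9, 62]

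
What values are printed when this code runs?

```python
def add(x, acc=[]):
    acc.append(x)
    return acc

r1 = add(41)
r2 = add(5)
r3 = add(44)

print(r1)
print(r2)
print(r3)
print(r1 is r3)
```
[41, 5, 44]
[41, 5, 44]
[41, 5, 44]
True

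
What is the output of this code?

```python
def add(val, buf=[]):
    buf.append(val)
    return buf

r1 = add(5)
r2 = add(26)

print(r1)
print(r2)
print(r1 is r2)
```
[5, 26]
[5, 26]
True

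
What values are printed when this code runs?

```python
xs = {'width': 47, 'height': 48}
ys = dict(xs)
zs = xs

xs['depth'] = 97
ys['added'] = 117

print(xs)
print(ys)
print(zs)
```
{'width': 47, 'height': 48, 'depth': 97}
{'width': 47, 'height': 48, 'added': 117}
{'width': 47, 'height': 48, 'depth': 97}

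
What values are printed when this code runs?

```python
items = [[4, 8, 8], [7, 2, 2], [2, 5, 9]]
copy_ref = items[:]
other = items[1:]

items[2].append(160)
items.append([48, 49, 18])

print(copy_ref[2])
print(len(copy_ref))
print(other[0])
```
[2, 5, 9, 160]
3
[7, 2, 2]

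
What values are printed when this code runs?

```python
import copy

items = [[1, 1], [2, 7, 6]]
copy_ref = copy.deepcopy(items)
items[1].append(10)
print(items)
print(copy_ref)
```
[[1, 1], [2, 7, 6, 10]]
[[1, 1], [2, 7, 6]]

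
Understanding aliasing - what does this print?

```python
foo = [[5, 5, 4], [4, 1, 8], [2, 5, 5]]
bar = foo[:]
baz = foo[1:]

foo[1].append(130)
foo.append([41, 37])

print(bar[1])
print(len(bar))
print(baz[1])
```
[4, 1, 8, 130]
3
[2, 5, 5]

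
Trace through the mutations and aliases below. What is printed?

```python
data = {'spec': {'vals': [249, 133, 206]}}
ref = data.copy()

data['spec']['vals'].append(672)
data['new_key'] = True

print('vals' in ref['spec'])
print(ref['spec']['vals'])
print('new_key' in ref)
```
True
[249, 133, 206, 672]
False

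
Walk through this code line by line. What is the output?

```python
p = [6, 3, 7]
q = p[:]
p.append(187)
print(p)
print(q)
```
[6, 3, 7, 187]
[6, 3, 7]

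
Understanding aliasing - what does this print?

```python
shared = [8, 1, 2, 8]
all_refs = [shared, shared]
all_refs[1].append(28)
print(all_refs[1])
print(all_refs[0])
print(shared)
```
[8, 1, 2, 8, 28]
[8, 1, 2, 8, 28]
[8, 1, 2, 8, 28]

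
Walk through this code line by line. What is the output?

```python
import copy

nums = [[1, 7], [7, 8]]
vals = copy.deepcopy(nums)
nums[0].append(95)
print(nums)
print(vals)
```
[[1, 7, 95], [7, 8]]
[[1, 7], [7, 8]]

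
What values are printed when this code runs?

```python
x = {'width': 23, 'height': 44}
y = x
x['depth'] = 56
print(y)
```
{'width': 23, 'height': 44, 'depth': 56}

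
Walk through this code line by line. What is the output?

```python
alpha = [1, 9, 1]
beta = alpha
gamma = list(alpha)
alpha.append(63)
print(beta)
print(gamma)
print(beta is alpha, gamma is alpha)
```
[1, 9, 1, 63]
[1, 9, 1]
True False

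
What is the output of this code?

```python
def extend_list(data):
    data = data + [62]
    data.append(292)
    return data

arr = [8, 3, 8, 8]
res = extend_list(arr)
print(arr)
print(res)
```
[8, 3, 8, 8]
[8, 3, 8, 8, 62, 292]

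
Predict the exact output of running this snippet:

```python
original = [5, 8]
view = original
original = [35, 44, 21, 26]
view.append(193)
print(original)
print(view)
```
[35, 44, 21, 26]
[5, 8, 193]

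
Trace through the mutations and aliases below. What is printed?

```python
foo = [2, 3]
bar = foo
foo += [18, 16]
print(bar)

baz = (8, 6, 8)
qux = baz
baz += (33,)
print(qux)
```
[2, 3, 18, 16]
(8, 6, 8)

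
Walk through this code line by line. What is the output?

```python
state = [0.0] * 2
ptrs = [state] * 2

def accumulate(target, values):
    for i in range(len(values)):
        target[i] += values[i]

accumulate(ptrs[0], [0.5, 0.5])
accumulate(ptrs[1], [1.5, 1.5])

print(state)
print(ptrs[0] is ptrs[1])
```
[2.0, 2.0]
True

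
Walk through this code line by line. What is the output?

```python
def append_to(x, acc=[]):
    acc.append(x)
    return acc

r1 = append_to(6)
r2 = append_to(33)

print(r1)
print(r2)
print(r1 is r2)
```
[6, 33]
[6, 33]
True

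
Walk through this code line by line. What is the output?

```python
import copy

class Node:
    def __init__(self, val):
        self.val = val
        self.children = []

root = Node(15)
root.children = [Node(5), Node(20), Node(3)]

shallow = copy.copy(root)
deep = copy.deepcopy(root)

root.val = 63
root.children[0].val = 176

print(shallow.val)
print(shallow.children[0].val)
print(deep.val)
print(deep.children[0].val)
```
15
176
15
5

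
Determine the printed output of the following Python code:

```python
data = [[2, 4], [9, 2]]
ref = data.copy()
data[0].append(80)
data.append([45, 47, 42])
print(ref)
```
[[2, 4, 80], [9, 2]]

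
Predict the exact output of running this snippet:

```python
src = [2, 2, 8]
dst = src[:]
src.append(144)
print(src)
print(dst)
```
[2, 2, 8, 144]
[2, 2, 8]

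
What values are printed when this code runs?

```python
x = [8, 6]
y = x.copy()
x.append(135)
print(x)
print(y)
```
[8, 6, 135]
[8, 6]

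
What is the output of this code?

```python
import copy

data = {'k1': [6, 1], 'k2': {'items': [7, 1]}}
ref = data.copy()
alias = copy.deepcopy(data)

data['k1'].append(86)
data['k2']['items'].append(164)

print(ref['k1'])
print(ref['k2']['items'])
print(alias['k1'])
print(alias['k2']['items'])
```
[6, 1, 86]
[7, 1, 164]
[6, 1]
[7, 1]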